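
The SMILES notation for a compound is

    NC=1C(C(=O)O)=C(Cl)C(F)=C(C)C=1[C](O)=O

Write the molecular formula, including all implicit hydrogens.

Walk through each heavy atom and fill implicit hydrogens from standard valence (C 4, N 3, O 2, S 2, halogen 1):
  atom 1: N, bond orders sum to 1 (valence 3) → 2 H
  atom 2: C, bond orders sum to 4 (valence 4) → 0 H
  atom 3: C, bond orders sum to 4 (valence 4) → 0 H
  atom 4: C, bond orders sum to 4 (valence 4) → 0 H
  atom 5: O, bond orders sum to 2 (valence 2) → 0 H
  atom 6: O, bond orders sum to 1 (valence 2) → 1 H
  atom 7: C, bond orders sum to 4 (valence 4) → 0 H
  atom 8: Cl (halogen, monovalent) → 0 H
  atom 9: C, bond orders sum to 4 (valence 4) → 0 H
  atom 10: F (halogen, monovalent) → 0 H
  atom 11: C, bond orders sum to 4 (valence 4) → 0 H
  atom 12: C, bond orders sum to 1 (valence 4) → 3 H
  atom 13: C, bond orders sum to 4 (valence 4) → 0 H
  atom 14: C with explicit H count 0
  atom 15: O, bond orders sum to 1 (valence 2) → 1 H
  atom 16: O, bond orders sum to 2 (valence 2) → 0 H
Totals → C:9, H:7, Cl:1, F:1, N:1, O:4.
In Hill order: C9H7ClFNO4.

C9H7ClFNO4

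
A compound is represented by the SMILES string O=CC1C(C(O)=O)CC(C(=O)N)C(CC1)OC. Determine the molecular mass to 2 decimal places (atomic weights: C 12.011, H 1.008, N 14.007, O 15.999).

First, the molecular formula is C11H17NO5 (counting implicit H from valence).
  C: 11 × 12.011 = 132.121
  H: 17 × 1.008 = 17.136
  N: 1 × 14.007 = 14.007
  O: 5 × 15.999 = 79.995
Sum: 11×12.011 + 17×1.008 + 1×14.007 + 5×15.999 = 243.259 → 243.26 g/mol.

243.26 g/mol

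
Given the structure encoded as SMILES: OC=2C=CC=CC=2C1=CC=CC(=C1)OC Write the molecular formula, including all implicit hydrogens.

Walk through each heavy atom and fill implicit hydrogens from standard valence (C 4, N 3, O 2, S 2, halogen 1):
  atom 1: O, bond orders sum to 1 (valence 2) → 1 H
  atom 2: C, bond orders sum to 4 (valence 4) → 0 H
  atom 3: C, bond orders sum to 3 (valence 4) → 1 H
  atom 4: C, bond orders sum to 3 (valence 4) → 1 H
  atom 5: C, bond orders sum to 3 (valence 4) → 1 H
  atom 6: C, bond orders sum to 3 (valence 4) → 1 H
  atom 7: C, bond orders sum to 4 (valence 4) → 0 H
  atom 8: C, bond orders sum to 4 (valence 4) → 0 H
  atom 9: C, bond orders sum to 3 (valence 4) → 1 H
  atom 10: C, bond orders sum to 3 (valence 4) → 1 H
  atom 11: C, bond orders sum to 3 (valence 4) → 1 H
  atom 12: C, bond orders sum to 4 (valence 4) → 0 H
  atom 13: C, bond orders sum to 3 (valence 4) → 1 H
  atom 14: O, bond orders sum to 2 (valence 2) → 0 H
  atom 15: C, bond orders sum to 1 (valence 4) → 3 H
Totals → C:13, H:12, O:2.
In Hill order: C13H12O2.

C13H12O2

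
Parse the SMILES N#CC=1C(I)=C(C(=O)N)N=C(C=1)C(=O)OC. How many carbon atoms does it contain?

9

Count every carbon token in the SMILES (each C, including those in ring-closure positions and inside branches).
Carbon count: 9.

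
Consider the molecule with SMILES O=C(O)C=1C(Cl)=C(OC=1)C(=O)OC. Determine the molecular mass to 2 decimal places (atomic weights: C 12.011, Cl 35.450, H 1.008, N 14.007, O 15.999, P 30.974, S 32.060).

First, the molecular formula is C7H5ClO5 (counting implicit H from valence).
  C: 7 × 12.011 = 84.077
  Cl: 1 × 35.450 = 35.450
  H: 5 × 1.008 = 5.040
  O: 5 × 15.999 = 79.995
Sum: 7×12.011 + 1×35.450 + 5×1.008 + 5×15.999 = 204.562 → 204.56 g/mol.

204.56 g/mol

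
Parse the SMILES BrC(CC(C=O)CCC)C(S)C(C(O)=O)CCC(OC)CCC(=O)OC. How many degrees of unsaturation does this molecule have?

Degree of unsaturation = (number of rings) + (number of π bonds).
Ring closures in the SMILES: 0.
π bonds: 3 double bonds (each 1 DoU) → 3 DoU from unsaturation.
Total DoU = 0 + 3 = 3.

3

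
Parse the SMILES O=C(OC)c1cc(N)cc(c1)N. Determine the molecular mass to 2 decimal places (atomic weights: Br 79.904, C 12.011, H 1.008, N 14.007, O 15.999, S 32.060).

166.18 g/mol

First, the molecular formula is C8H10N2O2 (counting implicit H from valence).
  C: 8 × 12.011 = 96.088
  H: 10 × 1.008 = 10.080
  N: 2 × 14.007 = 28.014
  O: 2 × 15.999 = 31.998
Sum: 8×12.011 + 10×1.008 + 2×14.007 + 2×15.999 = 166.180 → 166.18 g/mol.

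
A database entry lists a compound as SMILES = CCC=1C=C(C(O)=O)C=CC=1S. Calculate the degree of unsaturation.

5

Molecular formula: C9H10O2S.
DoU = (2C + 2 + N − H − X) / 2, where X is the halogen count and O/S are ignored.
    = (2·9 + 2 + 0 − 10 − 0) / 2 = 10 / 2 = 5.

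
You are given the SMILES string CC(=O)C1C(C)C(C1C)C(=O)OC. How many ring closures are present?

In SMILES, each pair of matching ring-closure digits denotes one ring-closing bond; the number of such bonds equals the number of independent rings.
Ring-closure bonds here: 1.

1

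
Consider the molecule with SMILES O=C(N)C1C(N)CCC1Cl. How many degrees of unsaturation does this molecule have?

2

Degree of unsaturation = (number of rings) + (number of π bonds).
Ring closures in the SMILES: 1.
π bonds: 1 double bond (each 1 DoU) → 1 DoU from unsaturation.
Total DoU = 1 + 1 = 2.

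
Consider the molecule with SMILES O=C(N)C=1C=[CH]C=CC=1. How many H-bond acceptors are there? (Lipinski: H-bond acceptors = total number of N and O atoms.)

2

N atoms: 1; O atoms: 1.
Lipinski HBA = 1 + 1 = 2.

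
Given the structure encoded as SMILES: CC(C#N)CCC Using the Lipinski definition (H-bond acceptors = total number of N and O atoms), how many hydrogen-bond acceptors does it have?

N atoms: 1; O atoms: 0.
Lipinski HBA = 1 + 0 = 1.

1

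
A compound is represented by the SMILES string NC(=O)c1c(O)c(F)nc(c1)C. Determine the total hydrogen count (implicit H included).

Walk through each heavy atom and fill implicit hydrogens from standard valence (C 4, N 3, O 2, S 2, halogen 1); for lowercase aromatic atoms, an aromatic c carries 1 H when it has two neighbours and 0 H with three, and aromatic n carries 0 H:
  atom 1: N, bond orders sum to 1 (valence 3) → 2 H
  atom 2: C, bond orders sum to 4 (valence 4) → 0 H
  atom 3: O, bond orders sum to 2 (valence 2) → 0 H
  atom 4: aromatic c, 3 neighbours → 0 H
  atom 5: aromatic c, 3 neighbours → 0 H
  atom 6: O, bond orders sum to 1 (valence 2) → 1 H
  atom 7: aromatic c, 3 neighbours → 0 H
  atom 8: F (halogen, monovalent) → 0 H
  atom 9: aromatic n, 2 neighbours → 0 H
  atom 10: aromatic c, 3 neighbours → 0 H
  atom 11: aromatic c, 2 neighbours → 1 H
  atom 12: C, bond orders sum to 1 (valence 4) → 3 H
Total hydrogens: 7.

7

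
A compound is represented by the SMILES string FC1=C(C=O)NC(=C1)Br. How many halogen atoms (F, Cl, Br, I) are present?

2

Halogen atoms appear at heavy-atom positions 1, 9 (1×Br, 1×F).
Other groups present: 1 aldehyde.
Halogen count: 2.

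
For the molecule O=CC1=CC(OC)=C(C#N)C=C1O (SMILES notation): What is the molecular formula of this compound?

C9H7NO3

Walk through each heavy atom and fill implicit hydrogens from standard valence (C 4, N 3, O 2, S 2, halogen 1):
  atom 1: O, bond orders sum to 2 (valence 2) → 0 H
  atom 2: C, bond orders sum to 3 (valence 4) → 1 H
  atom 3: C, bond orders sum to 4 (valence 4) → 0 H
  atom 4: C, bond orders sum to 3 (valence 4) → 1 H
  atom 5: C, bond orders sum to 4 (valence 4) → 0 H
  atom 6: O, bond orders sum to 2 (valence 2) → 0 H
  atom 7: C, bond orders sum to 1 (valence 4) → 3 H
  atom 8: C, bond orders sum to 4 (valence 4) → 0 H
  atom 9: C, bond orders sum to 4 (valence 4) → 0 H
  atom 10: N, bond orders sum to 3 (valence 3) → 0 H
  atom 11: C, bond orders sum to 3 (valence 4) → 1 H
  atom 12: C, bond orders sum to 4 (valence 4) → 0 H
  atom 13: O, bond orders sum to 1 (valence 2) → 1 H
Totals → C:9, H:7, N:1, O:3.
In Hill order: C9H7NO3.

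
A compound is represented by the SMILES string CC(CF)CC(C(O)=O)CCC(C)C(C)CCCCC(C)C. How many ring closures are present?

0

In SMILES, each pair of matching ring-closure digits denotes one ring-closing bond; the number of such bonds equals the number of independent rings.
Ring-closure bonds here: 0.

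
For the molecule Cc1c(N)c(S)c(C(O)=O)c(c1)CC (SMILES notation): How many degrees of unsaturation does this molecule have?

5

Molecular formula: C10H13NO2S.
DoU = (2C + 2 + N − H − X) / 2, where X is the halogen count and O/S are ignored.
    = (2·10 + 2 + 1 − 13 − 0) / 2 = 10 / 2 = 5.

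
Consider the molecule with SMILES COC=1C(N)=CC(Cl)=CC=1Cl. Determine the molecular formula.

Walk through each heavy atom and fill implicit hydrogens from standard valence (C 4, N 3, O 2, S 2, halogen 1):
  atom 1: C, bond orders sum to 1 (valence 4) → 3 H
  atom 2: O, bond orders sum to 2 (valence 2) → 0 H
  atom 3: C, bond orders sum to 4 (valence 4) → 0 H
  atom 4: C, bond orders sum to 4 (valence 4) → 0 H
  atom 5: N, bond orders sum to 1 (valence 3) → 2 H
  atom 6: C, bond orders sum to 3 (valence 4) → 1 H
  atom 7: C, bond orders sum to 4 (valence 4) → 0 H
  atom 8: Cl (halogen, monovalent) → 0 H
  atom 9: C, bond orders sum to 3 (valence 4) → 1 H
  atom 10: C, bond orders sum to 4 (valence 4) → 0 H
  atom 11: Cl (halogen, monovalent) → 0 H
Totals → C:7, H:7, Cl:2, N:1, O:1.
In Hill order: C7H7Cl2NO.

C7H7Cl2NO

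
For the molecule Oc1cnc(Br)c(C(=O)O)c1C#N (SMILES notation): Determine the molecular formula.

Walk through each heavy atom and fill implicit hydrogens from standard valence (C 4, N 3, O 2, S 2, halogen 1); for lowercase aromatic atoms, an aromatic c carries 1 H when it has two neighbours and 0 H with three, and aromatic n carries 0 H:
  atom 1: O, bond orders sum to 1 (valence 2) → 1 H
  atom 2: aromatic c, 3 neighbours → 0 H
  atom 3: aromatic c, 2 neighbours → 1 H
  atom 4: aromatic n, 2 neighbours → 0 H
  atom 5: aromatic c, 3 neighbours → 0 H
  atom 6: Br (halogen, monovalent) → 0 H
  atom 7: aromatic c, 3 neighbours → 0 H
  atom 8: C, bond orders sum to 4 (valence 4) → 0 H
  atom 9: O, bond orders sum to 2 (valence 2) → 0 H
  atom 10: O, bond orders sum to 1 (valence 2) → 1 H
  atom 11: aromatic c, 3 neighbours → 0 H
  atom 12: C, bond orders sum to 4 (valence 4) → 0 H
  atom 13: N, bond orders sum to 3 (valence 3) → 0 H
Totals → C:7, H:3, Br:1, N:2, O:3.

C7H3BrN2O3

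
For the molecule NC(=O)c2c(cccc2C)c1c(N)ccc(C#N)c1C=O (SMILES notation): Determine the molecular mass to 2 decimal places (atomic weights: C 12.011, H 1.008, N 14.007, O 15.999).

First, the molecular formula is C16H13N3O2 (counting implicit H from valence).
  C: 16 × 12.011 = 192.176
  H: 13 × 1.008 = 13.104
  N: 3 × 14.007 = 42.021
  O: 2 × 15.999 = 31.998
Sum: 16×12.011 + 13×1.008 + 3×14.007 + 2×15.999 = 279.299 → 279.30 g/mol.

279.30 g/mol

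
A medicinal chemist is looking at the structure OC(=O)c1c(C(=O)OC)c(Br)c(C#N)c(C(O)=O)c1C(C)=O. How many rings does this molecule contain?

In SMILES, each pair of matching ring-closure digits denotes one ring-closing bond; the number of such bonds equals the number of independent rings.
Ring-closure bonds here: 1.

1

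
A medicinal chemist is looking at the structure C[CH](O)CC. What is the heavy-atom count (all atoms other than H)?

5

Every atom symbol written in the SMILES (organic subset) is one heavy atom; implicit H are not written.
Heavy atoms by element → C:4, O:1.
Total: 5.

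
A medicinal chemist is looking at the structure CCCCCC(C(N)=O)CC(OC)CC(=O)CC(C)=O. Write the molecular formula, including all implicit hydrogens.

Walk through each heavy atom and fill implicit hydrogens from standard valence (C 4, N 3, O 2, S 2, halogen 1):
  atom 1: C, bond orders sum to 1 (valence 4) → 3 H
  atom 2: C, bond orders sum to 2 (valence 4) → 2 H
  atom 3: C, bond orders sum to 2 (valence 4) → 2 H
  atom 4: C, bond orders sum to 2 (valence 4) → 2 H
  atom 5: C, bond orders sum to 2 (valence 4) → 2 H
  atom 6: C, bond orders sum to 3 (valence 4) → 1 H
  atom 7: C, bond orders sum to 4 (valence 4) → 0 H
  atom 8: N, bond orders sum to 1 (valence 3) → 2 H
  atom 9: O, bond orders sum to 2 (valence 2) → 0 H
  atom 10: C, bond orders sum to 2 (valence 4) → 2 H
  atom 11: C, bond orders sum to 3 (valence 4) → 1 H
  atom 12: O, bond orders sum to 2 (valence 2) → 0 H
  atom 13: C, bond orders sum to 1 (valence 4) → 3 H
  atom 14: C, bond orders sum to 2 (valence 4) → 2 H
  atom 15: C, bond orders sum to 4 (valence 4) → 0 H
  atom 16: O, bond orders sum to 2 (valence 2) → 0 H
  atom 17: C, bond orders sum to 2 (valence 4) → 2 H
  atom 18: C, bond orders sum to 4 (valence 4) → 0 H
  atom 19: C, bond orders sum to 1 (valence 4) → 3 H
  atom 20: O, bond orders sum to 2 (valence 2) → 0 H
Totals → C:15, H:27, N:1, O:4.

C15H27NO4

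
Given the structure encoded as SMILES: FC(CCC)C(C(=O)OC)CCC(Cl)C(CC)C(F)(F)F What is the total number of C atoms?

14

Count every carbon token in the SMILES (each C, including those in ring-closure positions and inside branches).
Carbon count: 14.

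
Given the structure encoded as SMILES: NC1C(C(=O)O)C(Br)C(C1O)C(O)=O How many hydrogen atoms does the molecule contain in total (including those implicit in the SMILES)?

10

Walk through each heavy atom and fill implicit hydrogens from standard valence (C 4, N 3, O 2, S 2, halogen 1):
  atom 1: N, bond orders sum to 1 (valence 3) → 2 H
  atom 2: C, bond orders sum to 3 (valence 4) → 1 H
  atom 3: C, bond orders sum to 3 (valence 4) → 1 H
  atom 4: C, bond orders sum to 4 (valence 4) → 0 H
  atom 5: O, bond orders sum to 2 (valence 2) → 0 H
  atom 6: O, bond orders sum to 1 (valence 2) → 1 H
  atom 7: C, bond orders sum to 3 (valence 4) → 1 H
  atom 8: Br (halogen, monovalent) → 0 H
  atom 9: C, bond orders sum to 3 (valence 4) → 1 H
  atom 10: C, bond orders sum to 3 (valence 4) → 1 H
  atom 11: O, bond orders sum to 1 (valence 2) → 1 H
  atom 12: C, bond orders sum to 4 (valence 4) → 0 H
  atom 13: O, bond orders sum to 1 (valence 2) → 1 H
  atom 14: O, bond orders sum to 2 (valence 2) → 0 H
Total hydrogens: 10.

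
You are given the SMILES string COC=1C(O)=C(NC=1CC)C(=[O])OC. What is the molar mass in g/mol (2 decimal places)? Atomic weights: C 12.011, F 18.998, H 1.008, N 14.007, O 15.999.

199.21 g/mol

First, the molecular formula is C9H13NO4 (counting implicit H from valence).
  C: 9 × 12.011 = 108.099
  H: 13 × 1.008 = 13.104
  N: 1 × 14.007 = 14.007
  O: 4 × 15.999 = 63.996
Sum: 9×12.011 + 13×1.008 + 1×14.007 + 4×15.999 = 199.206 → 199.21 g/mol.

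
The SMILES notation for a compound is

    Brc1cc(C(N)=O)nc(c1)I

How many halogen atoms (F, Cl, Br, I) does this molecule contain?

Halogen atoms appear at heavy-atom positions 1, 11 (1×Br, 1×I).
Other groups present: 1 amide.
Halogen count: 2.

2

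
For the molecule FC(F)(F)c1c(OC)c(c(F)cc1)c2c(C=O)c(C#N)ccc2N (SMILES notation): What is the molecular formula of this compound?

C16H10F4N2O2

Walk through each heavy atom and fill implicit hydrogens from standard valence (C 4, N 3, O 2, S 2, halogen 1); for lowercase aromatic atoms, an aromatic c carries 1 H when it has two neighbours and 0 H with three, and aromatic n carries 0 H:
  atom 1: F (halogen, monovalent) → 0 H
  atom 2: C, bond orders sum to 4 (valence 4) → 0 H
  atom 3: F (halogen, monovalent) → 0 H
  atom 4: F (halogen, monovalent) → 0 H
  atom 5: aromatic c, 3 neighbours → 0 H
  atom 6: aromatic c, 3 neighbours → 0 H
  atom 7: O, bond orders sum to 2 (valence 2) → 0 H
  atom 8: C, bond orders sum to 1 (valence 4) → 3 H
  atom 9: aromatic c, 3 neighbours → 0 H
  atom 10: aromatic c, 3 neighbours → 0 H
  atom 11: F (halogen, monovalent) → 0 H
  atom 12: aromatic c, 2 neighbours → 1 H
  atom 13: aromatic c, 2 neighbours → 1 H
  atom 14: aromatic c, 3 neighbours → 0 H
  atom 15: aromatic c, 3 neighbours → 0 H
  atom 16: C, bond orders sum to 3 (valence 4) → 1 H
  atom 17: O, bond orders sum to 2 (valence 2) → 0 H
  atom 18: aromatic c, 3 neighbours → 0 H
  atom 19: C, bond orders sum to 4 (valence 4) → 0 H
  atom 20: N, bond orders sum to 3 (valence 3) → 0 H
  atom 21: aromatic c, 2 neighbours → 1 H
  atom 22: aromatic c, 2 neighbours → 1 H
  atom 23: aromatic c, 3 neighbours → 0 H
  atom 24: N, bond orders sum to 1 (valence 3) → 2 H
Totals → C:16, H:10, F:4, N:2, O:2.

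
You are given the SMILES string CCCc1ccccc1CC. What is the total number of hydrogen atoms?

Walk through each heavy atom and fill implicit hydrogens from standard valence (C 4, N 3, O 2, S 2, halogen 1); for lowercase aromatic atoms, an aromatic c carries 1 H when it has two neighbours and 0 H with three, and aromatic n carries 0 H:
  atom 1: C, bond orders sum to 1 (valence 4) → 3 H
  atom 2: C, bond orders sum to 2 (valence 4) → 2 H
  atom 3: C, bond orders sum to 2 (valence 4) → 2 H
  atom 4: aromatic c, 3 neighbours → 0 H
  atom 5: aromatic c, 2 neighbours → 1 H
  atom 6: aromatic c, 2 neighbours → 1 H
  atom 7: aromatic c, 2 neighbours → 1 H
  atom 8: aromatic c, 2 neighbours → 1 H
  atom 9: aromatic c, 3 neighbours → 0 H
  atom 10: C, bond orders sum to 2 (valence 4) → 2 H
  atom 11: C, bond orders sum to 1 (valence 4) → 3 H
Total hydrogens: 16.

16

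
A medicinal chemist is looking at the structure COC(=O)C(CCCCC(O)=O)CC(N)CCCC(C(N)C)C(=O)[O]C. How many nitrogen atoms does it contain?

Scan the SMILES for N atoms (remember two-letter symbols like Cl and Br are single atoms).
Nitrogen count: 2.

2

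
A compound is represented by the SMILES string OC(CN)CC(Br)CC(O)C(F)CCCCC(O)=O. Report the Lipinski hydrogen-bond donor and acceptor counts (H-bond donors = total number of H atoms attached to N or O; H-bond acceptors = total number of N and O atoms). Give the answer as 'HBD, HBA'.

Donors: find every N or O and count the H atoms it carries.
  atom 1 (O): bond orders sum to 1 → 1 H
  atom 4 (N): bond orders sum to 1 → 2 H
  atom 10 (O): bond orders sum to 1 → 1 H
  atom 18 (O): bond orders sum to 1 → 1 H
  atom 19 (O): bond orders sum to 2 → 0 H
Lipinski HBD = 5.
Acceptors: N atoms = 1, O atoms = 4 → HBA = 5.

5, 5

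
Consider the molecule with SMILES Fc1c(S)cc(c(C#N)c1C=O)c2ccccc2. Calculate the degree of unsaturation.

Molecular formula: C14H8FNOS.
DoU = (2C + 2 + N − H − X) / 2, where X is the halogen count and O/S are ignored.
    = (2·14 + 2 + 1 − 8 − 1) / 2 = 22 / 2 = 11.

11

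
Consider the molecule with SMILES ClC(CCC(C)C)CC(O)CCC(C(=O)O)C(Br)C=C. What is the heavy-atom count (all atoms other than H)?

20

Every atom symbol written in the SMILES (organic subset) is one heavy atom; implicit H are not written.
Heavy atoms by element → Br:1, C:15, Cl:1, O:3.
Total: 20.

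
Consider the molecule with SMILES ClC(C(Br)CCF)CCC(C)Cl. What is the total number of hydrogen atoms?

Walk through each heavy atom and fill implicit hydrogens from standard valence (C 4, N 3, O 2, S 2, halogen 1):
  atom 1: Cl (halogen, monovalent) → 0 H
  atom 2: C, bond orders sum to 3 (valence 4) → 1 H
  atom 3: C, bond orders sum to 3 (valence 4) → 1 H
  atom 4: Br (halogen, monovalent) → 0 H
  atom 5: C, bond orders sum to 2 (valence 4) → 2 H
  atom 6: C, bond orders sum to 2 (valence 4) → 2 H
  atom 7: F (halogen, monovalent) → 0 H
  atom 8: C, bond orders sum to 2 (valence 4) → 2 H
  atom 9: C, bond orders sum to 2 (valence 4) → 2 H
  atom 10: C, bond orders sum to 3 (valence 4) → 1 H
  atom 11: C, bond orders sum to 1 (valence 4) → 3 H
  atom 12: Cl (halogen, monovalent) → 0 H
Total hydrogens: 14.

14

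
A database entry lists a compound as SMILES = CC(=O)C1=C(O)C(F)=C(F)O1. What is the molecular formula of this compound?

Walk through each heavy atom and fill implicit hydrogens from standard valence (C 4, N 3, O 2, S 2, halogen 1):
  atom 1: C, bond orders sum to 1 (valence 4) → 3 H
  atom 2: C, bond orders sum to 4 (valence 4) → 0 H
  atom 3: O, bond orders sum to 2 (valence 2) → 0 H
  atom 4: C, bond orders sum to 4 (valence 4) → 0 H
  atom 5: C, bond orders sum to 4 (valence 4) → 0 H
  atom 6: O, bond orders sum to 1 (valence 2) → 1 H
  atom 7: C, bond orders sum to 4 (valence 4) → 0 H
  atom 8: F (halogen, monovalent) → 0 H
  atom 9: C, bond orders sum to 4 (valence 4) → 0 H
  atom 10: F (halogen, monovalent) → 0 H
  atom 11: O, bond orders sum to 2 (valence 2) → 0 H
Totals → C:6, H:4, F:2, O:3.
In Hill order: C6H4F2O3.

C6H4F2O3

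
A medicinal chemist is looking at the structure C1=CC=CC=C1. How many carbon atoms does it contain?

Count every carbon token in the SMILES (each C, including those in ring-closure positions and inside branches).
Carbon count: 6.

6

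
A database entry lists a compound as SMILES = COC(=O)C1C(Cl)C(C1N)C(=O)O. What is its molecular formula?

Walk through each heavy atom and fill implicit hydrogens from standard valence (C 4, N 3, O 2, S 2, halogen 1):
  atom 1: C, bond orders sum to 1 (valence 4) → 3 H
  atom 2: O, bond orders sum to 2 (valence 2) → 0 H
  atom 3: C, bond orders sum to 4 (valence 4) → 0 H
  atom 4: O, bond orders sum to 2 (valence 2) → 0 H
  atom 5: C, bond orders sum to 3 (valence 4) → 1 H
  atom 6: C, bond orders sum to 3 (valence 4) → 1 H
  atom 7: Cl (halogen, monovalent) → 0 H
  atom 8: C, bond orders sum to 3 (valence 4) → 1 H
  atom 9: C, bond orders sum to 3 (valence 4) → 1 H
  atom 10: N, bond orders sum to 1 (valence 3) → 2 H
  atom 11: C, bond orders sum to 4 (valence 4) → 0 H
  atom 12: O, bond orders sum to 2 (valence 2) → 0 H
  atom 13: O, bond orders sum to 1 (valence 2) → 1 H
Totals → C:7, H:10, Cl:1, N:1, O:4.

C7H10ClNO4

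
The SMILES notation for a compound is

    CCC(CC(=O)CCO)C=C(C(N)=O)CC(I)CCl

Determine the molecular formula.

Walk through each heavy atom and fill implicit hydrogens from standard valence (C 4, N 3, O 2, S 2, halogen 1):
  atom 1: C, bond orders sum to 1 (valence 4) → 3 H
  atom 2: C, bond orders sum to 2 (valence 4) → 2 H
  atom 3: C, bond orders sum to 3 (valence 4) → 1 H
  atom 4: C, bond orders sum to 2 (valence 4) → 2 H
  atom 5: C, bond orders sum to 4 (valence 4) → 0 H
  atom 6: O, bond orders sum to 2 (valence 2) → 0 H
  atom 7: C, bond orders sum to 2 (valence 4) → 2 H
  atom 8: C, bond orders sum to 2 (valence 4) → 2 H
  atom 9: O, bond orders sum to 1 (valence 2) → 1 H
  atom 10: C, bond orders sum to 3 (valence 4) → 1 H
  atom 11: C, bond orders sum to 4 (valence 4) → 0 H
  atom 12: C, bond orders sum to 4 (valence 4) → 0 H
  atom 13: N, bond orders sum to 1 (valence 3) → 2 H
  atom 14: O, bond orders sum to 2 (valence 2) → 0 H
  atom 15: C, bond orders sum to 2 (valence 4) → 2 H
  atom 16: C, bond orders sum to 3 (valence 4) → 1 H
  atom 17: I (halogen, monovalent) → 0 H
  atom 18: C, bond orders sum to 2 (valence 4) → 2 H
  atom 19: Cl (halogen, monovalent) → 0 H
Totals → C:13, H:21, Cl:1, I:1, N:1, O:3.
In Hill order: C13H21ClINO3.

C13H21ClINO3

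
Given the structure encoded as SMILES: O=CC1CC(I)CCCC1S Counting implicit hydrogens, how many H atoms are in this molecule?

13

Walk through each heavy atom and fill implicit hydrogens from standard valence (C 4, N 3, O 2, S 2, halogen 1):
  atom 1: O, bond orders sum to 2 (valence 2) → 0 H
  atom 2: C, bond orders sum to 3 (valence 4) → 1 H
  atom 3: C, bond orders sum to 3 (valence 4) → 1 H
  atom 4: C, bond orders sum to 2 (valence 4) → 2 H
  atom 5: C, bond orders sum to 3 (valence 4) → 1 H
  atom 6: I (halogen, monovalent) → 0 H
  atom 7: C, bond orders sum to 2 (valence 4) → 2 H
  atom 8: C, bond orders sum to 2 (valence 4) → 2 H
  atom 9: C, bond orders sum to 2 (valence 4) → 2 H
  atom 10: C, bond orders sum to 3 (valence 4) → 1 H
  atom 11: S, bond orders sum to 1 (valence 2) → 1 H
Total hydrogens: 13.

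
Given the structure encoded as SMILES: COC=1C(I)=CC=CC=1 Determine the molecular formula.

C7H7IO

Walk through each heavy atom and fill implicit hydrogens from standard valence (C 4, N 3, O 2, S 2, halogen 1):
  atom 1: C, bond orders sum to 1 (valence 4) → 3 H
  atom 2: O, bond orders sum to 2 (valence 2) → 0 H
  atom 3: C, bond orders sum to 4 (valence 4) → 0 H
  atom 4: C, bond orders sum to 4 (valence 4) → 0 H
  atom 5: I (halogen, monovalent) → 0 H
  atom 6: C, bond orders sum to 3 (valence 4) → 1 H
  atom 7: C, bond orders sum to 3 (valence 4) → 1 H
  atom 8: C, bond orders sum to 3 (valence 4) → 1 H
  atom 9: C, bond orders sum to 3 (valence 4) → 1 H
Totals → C:7, H:7, I:1, O:1.
In Hill order: C7H7IO.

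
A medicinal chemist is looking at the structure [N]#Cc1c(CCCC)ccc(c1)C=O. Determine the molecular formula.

C12H13NO

Walk through each heavy atom and fill implicit hydrogens from standard valence (C 4, N 3, O 2, S 2, halogen 1); for lowercase aromatic atoms, an aromatic c carries 1 H when it has two neighbours and 0 H with three, and aromatic n carries 0 H:
  atom 1: N with explicit H count 0
  atom 2: C, bond orders sum to 4 (valence 4) → 0 H
  atom 3: aromatic c, 3 neighbours → 0 H
  atom 4: aromatic c, 3 neighbours → 0 H
  atom 5: C, bond orders sum to 2 (valence 4) → 2 H
  atom 6: C, bond orders sum to 2 (valence 4) → 2 H
  atom 7: C, bond orders sum to 2 (valence 4) → 2 H
  atom 8: C, bond orders sum to 1 (valence 4) → 3 H
  atom 9: aromatic c, 2 neighbours → 1 H
  atom 10: aromatic c, 2 neighbours → 1 H
  atom 11: aromatic c, 3 neighbours → 0 H
  atom 12: aromatic c, 2 neighbours → 1 H
  atom 13: C, bond orders sum to 3 (valence 4) → 1 H
  atom 14: O, bond orders sum to 2 (valence 2) → 0 H
Totals → C:12, H:13, N:1, O:1.
In Hill order: C12H13NO.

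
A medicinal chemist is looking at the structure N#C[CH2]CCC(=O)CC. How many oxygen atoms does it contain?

Scan the SMILES for O atoms (remember two-letter symbols like Cl and Br are single atoms).
Oxygen count: 1.

1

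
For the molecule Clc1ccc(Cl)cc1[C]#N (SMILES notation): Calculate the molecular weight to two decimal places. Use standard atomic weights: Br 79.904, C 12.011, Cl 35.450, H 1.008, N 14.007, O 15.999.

First, the molecular formula is C7H3Cl2N (counting implicit H from valence).
  C: 7 × 12.011 = 84.077
  Cl: 2 × 35.450 = 70.900
  H: 3 × 1.008 = 3.024
  N: 1 × 14.007 = 14.007
Sum: 7×12.011 + 2×35.450 + 3×1.008 + 1×14.007 = 172.008 → 172.01 g/mol.

172.01 g/mol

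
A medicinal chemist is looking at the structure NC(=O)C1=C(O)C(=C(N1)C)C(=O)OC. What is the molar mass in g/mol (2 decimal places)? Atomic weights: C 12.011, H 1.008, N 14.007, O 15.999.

198.18 g/mol

First, the molecular formula is C8H10N2O4 (counting implicit H from valence).
  C: 8 × 12.011 = 96.088
  H: 10 × 1.008 = 10.080
  N: 2 × 14.007 = 28.014
  O: 4 × 15.999 = 63.996
Sum: 8×12.011 + 10×1.008 + 2×14.007 + 4×15.999 = 198.178 → 198.18 g/mol.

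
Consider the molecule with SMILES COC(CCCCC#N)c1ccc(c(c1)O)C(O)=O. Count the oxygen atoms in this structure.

4

Scan the SMILES for O atoms (remember two-letter symbols like Cl and Br are single atoms).
Oxygen count: 4.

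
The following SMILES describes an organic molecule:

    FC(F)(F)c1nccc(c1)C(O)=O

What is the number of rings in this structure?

1

In SMILES, each pair of matching ring-closure digits denotes one ring-closing bond; the number of such bonds equals the number of independent rings.
Ring-closure bonds here: 1.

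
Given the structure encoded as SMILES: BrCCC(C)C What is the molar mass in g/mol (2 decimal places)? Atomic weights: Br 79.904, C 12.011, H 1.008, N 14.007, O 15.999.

First, the molecular formula is C5H11Br (counting implicit H from valence).
  Br: 1 × 79.904 = 79.904
  C: 5 × 12.011 = 60.055
  H: 11 × 1.008 = 11.088
Sum: 1×79.904 + 5×12.011 + 11×1.008 = 151.047 → 151.05 g/mol.

151.05 g/mol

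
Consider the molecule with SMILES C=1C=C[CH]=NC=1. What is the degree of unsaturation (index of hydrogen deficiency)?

4

Degree of unsaturation = (number of rings) + (number of π bonds).
Ring closures in the SMILES: 1.
π bonds: 3 double bonds (each 1 DoU) → 3 DoU from unsaturation.
Total DoU = 1 + 3 = 4.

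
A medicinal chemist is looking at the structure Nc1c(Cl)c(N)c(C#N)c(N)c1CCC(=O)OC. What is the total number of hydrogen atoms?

13

Walk through each heavy atom and fill implicit hydrogens from standard valence (C 4, N 3, O 2, S 2, halogen 1); for lowercase aromatic atoms, an aromatic c carries 1 H when it has two neighbours and 0 H with three, and aromatic n carries 0 H:
  atom 1: N, bond orders sum to 1 (valence 3) → 2 H
  atom 2: aromatic c, 3 neighbours → 0 H
  atom 3: aromatic c, 3 neighbours → 0 H
  atom 4: Cl (halogen, monovalent) → 0 H
  atom 5: aromatic c, 3 neighbours → 0 H
  atom 6: N, bond orders sum to 1 (valence 3) → 2 H
  atom 7: aromatic c, 3 neighbours → 0 H
  atom 8: C, bond orders sum to 4 (valence 4) → 0 H
  atom 9: N, bond orders sum to 3 (valence 3) → 0 H
  atom 10: aromatic c, 3 neighbours → 0 H
  atom 11: N, bond orders sum to 1 (valence 3) → 2 H
  atom 12: aromatic c, 3 neighbours → 0 H
  atom 13: C, bond orders sum to 2 (valence 4) → 2 H
  atom 14: C, bond orders sum to 2 (valence 4) → 2 H
  atom 15: C, bond orders sum to 4 (valence 4) → 0 H
  atom 16: O, bond orders sum to 2 (valence 2) → 0 H
  atom 17: O, bond orders sum to 2 (valence 2) → 0 H
  atom 18: C, bond orders sum to 1 (valence 4) → 3 H
Total hydrogens: 13.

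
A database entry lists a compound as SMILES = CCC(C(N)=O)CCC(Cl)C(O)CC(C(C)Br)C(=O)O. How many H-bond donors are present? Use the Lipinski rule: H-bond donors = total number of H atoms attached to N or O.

Donors: find every N or O and count the H atoms it carries.
  atom 5 (N): bond orders sum to 1 → 2 H
  atom 6 (O): bond orders sum to 2 → 0 H
  atom 12 (O): bond orders sum to 1 → 1 H
  atom 19 (O): bond orders sum to 2 → 0 H
  atom 20 (O): bond orders sum to 1 → 1 H
Lipinski HBD = 4.

4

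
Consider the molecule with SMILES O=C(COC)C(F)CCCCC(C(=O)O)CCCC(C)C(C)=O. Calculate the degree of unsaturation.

3

Degree of unsaturation = (number of rings) + (number of π bonds).
Ring closures in the SMILES: 0.
π bonds: 3 double bonds (each 1 DoU) → 3 DoU from unsaturation.
Total DoU = 0 + 3 = 3.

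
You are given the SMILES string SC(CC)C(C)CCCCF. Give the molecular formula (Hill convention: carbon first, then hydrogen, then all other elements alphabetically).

Walk through each heavy atom and fill implicit hydrogens from standard valence (C 4, N 3, O 2, S 2, halogen 1):
  atom 1: S, bond orders sum to 1 (valence 2) → 1 H
  atom 2: C, bond orders sum to 3 (valence 4) → 1 H
  atom 3: C, bond orders sum to 2 (valence 4) → 2 H
  atom 4: C, bond orders sum to 1 (valence 4) → 3 H
  atom 5: C, bond orders sum to 3 (valence 4) → 1 H
  atom 6: C, bond orders sum to 1 (valence 4) → 3 H
  atom 7: C, bond orders sum to 2 (valence 4) → 2 H
  atom 8: C, bond orders sum to 2 (valence 4) → 2 H
  atom 9: C, bond orders sum to 2 (valence 4) → 2 H
  atom 10: C, bond orders sum to 2 (valence 4) → 2 H
  atom 11: F (halogen, monovalent) → 0 H
Totals → C:9, H:19, F:1, S:1.
In Hill order: C9H19FS.

C9H19FS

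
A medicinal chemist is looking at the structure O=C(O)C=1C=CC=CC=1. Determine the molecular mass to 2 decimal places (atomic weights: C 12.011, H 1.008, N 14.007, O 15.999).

122.12 g/mol

First, the molecular formula is C7H6O2 (counting implicit H from valence).
  C: 7 × 12.011 = 84.077
  H: 6 × 1.008 = 6.048
  O: 2 × 15.999 = 31.998
Sum: 7×12.011 + 6×1.008 + 2×15.999 = 122.123 → 122.12 g/mol.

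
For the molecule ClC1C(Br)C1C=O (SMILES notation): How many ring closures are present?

In SMILES, each pair of matching ring-closure digits denotes one ring-closing bond; the number of such bonds equals the number of independent rings.
Ring-closure bonds here: 1.

1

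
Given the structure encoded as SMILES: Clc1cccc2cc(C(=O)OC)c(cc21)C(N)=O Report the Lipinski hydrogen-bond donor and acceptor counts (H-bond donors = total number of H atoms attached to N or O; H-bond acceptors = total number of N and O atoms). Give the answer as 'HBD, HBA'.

Donors: find every N or O and count the H atoms it carries.
  atom 10 (O): bond orders sum to 2 → 0 H
  atom 11 (O): bond orders sum to 2 → 0 H
  atom 17 (N): bond orders sum to 1 → 2 H
  atom 18 (O): bond orders sum to 2 → 0 H
Lipinski HBD = 2.
Acceptors: N atoms = 1, O atoms = 3 → HBA = 4.

2, 4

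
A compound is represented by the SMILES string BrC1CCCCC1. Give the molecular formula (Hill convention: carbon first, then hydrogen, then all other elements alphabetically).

Walk through each heavy atom and fill implicit hydrogens from standard valence (C 4, N 3, O 2, S 2, halogen 1):
  atom 1: Br (halogen, monovalent) → 0 H
  atom 2: C, bond orders sum to 3 (valence 4) → 1 H
  atom 3: C, bond orders sum to 2 (valence 4) → 2 H
  atom 4: C, bond orders sum to 2 (valence 4) → 2 H
  atom 5: C, bond orders sum to 2 (valence 4) → 2 H
  atom 6: C, bond orders sum to 2 (valence 4) → 2 H
  atom 7: C, bond orders sum to 2 (valence 4) → 2 H
Totals → C:6, H:11, Br:1.

C6H11Br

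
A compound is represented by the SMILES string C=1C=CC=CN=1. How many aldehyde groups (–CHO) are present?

Scan the SMILES for the aldehyde motif — none present.

0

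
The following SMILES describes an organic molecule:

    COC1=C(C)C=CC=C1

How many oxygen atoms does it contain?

1

Scan the SMILES for O atoms (remember two-letter symbols like Cl and Br are single atoms).
Oxygen count: 1.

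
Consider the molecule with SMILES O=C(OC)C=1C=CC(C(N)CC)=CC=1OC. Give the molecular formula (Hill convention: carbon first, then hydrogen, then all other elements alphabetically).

C12H17NO3

Walk through each heavy atom and fill implicit hydrogens from standard valence (C 4, N 3, O 2, S 2, halogen 1):
  atom 1: O, bond orders sum to 2 (valence 2) → 0 H
  atom 2: C, bond orders sum to 4 (valence 4) → 0 H
  atom 3: O, bond orders sum to 2 (valence 2) → 0 H
  atom 4: C, bond orders sum to 1 (valence 4) → 3 H
  atom 5: C, bond orders sum to 4 (valence 4) → 0 H
  atom 6: C, bond orders sum to 3 (valence 4) → 1 H
  atom 7: C, bond orders sum to 3 (valence 4) → 1 H
  atom 8: C, bond orders sum to 4 (valence 4) → 0 H
  atom 9: C, bond orders sum to 3 (valence 4) → 1 H
  atom 10: N, bond orders sum to 1 (valence 3) → 2 H
  atom 11: C, bond orders sum to 2 (valence 4) → 2 H
  atom 12: C, bond orders sum to 1 (valence 4) → 3 H
  atom 13: C, bond orders sum to 3 (valence 4) → 1 H
  atom 14: C, bond orders sum to 4 (valence 4) → 0 H
  atom 15: O, bond orders sum to 2 (valence 2) → 0 H
  atom 16: C, bond orders sum to 1 (valence 4) → 3 H
Totals → C:12, H:17, N:1, O:3.
In Hill order: C12H17NO3.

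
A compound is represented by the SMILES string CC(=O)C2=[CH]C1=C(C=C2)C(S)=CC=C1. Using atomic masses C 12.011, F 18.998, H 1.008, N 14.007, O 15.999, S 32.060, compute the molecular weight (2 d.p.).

202.27 g/mol

First, the molecular formula is C12H10OS (counting implicit H from valence).
  C: 12 × 12.011 = 144.132
  H: 10 × 1.008 = 10.080
  O: 1 × 15.999 = 15.999
  S: 1 × 32.060 = 32.060
Sum: 12×12.011 + 10×1.008 + 1×15.999 + 1×32.060 = 202.271 → 202.27 g/mol.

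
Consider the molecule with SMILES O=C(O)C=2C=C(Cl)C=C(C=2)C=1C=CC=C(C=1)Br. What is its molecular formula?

C13H8BrClO2

Walk through each heavy atom and fill implicit hydrogens from standard valence (C 4, N 3, O 2, S 2, halogen 1):
  atom 1: O, bond orders sum to 2 (valence 2) → 0 H
  atom 2: C, bond orders sum to 4 (valence 4) → 0 H
  atom 3: O, bond orders sum to 1 (valence 2) → 1 H
  atom 4: C, bond orders sum to 4 (valence 4) → 0 H
  atom 5: C, bond orders sum to 3 (valence 4) → 1 H
  atom 6: C, bond orders sum to 4 (valence 4) → 0 H
  atom 7: Cl (halogen, monovalent) → 0 H
  atom 8: C, bond orders sum to 3 (valence 4) → 1 H
  atom 9: C, bond orders sum to 4 (valence 4) → 0 H
  atom 10: C, bond orders sum to 3 (valence 4) → 1 H
  atom 11: C, bond orders sum to 4 (valence 4) → 0 H
  atom 12: C, bond orders sum to 3 (valence 4) → 1 H
  atom 13: C, bond orders sum to 3 (valence 4) → 1 H
  atom 14: C, bond orders sum to 3 (valence 4) → 1 H
  atom 15: C, bond orders sum to 4 (valence 4) → 0 H
  atom 16: C, bond orders sum to 3 (valence 4) → 1 H
  atom 17: Br (halogen, monovalent) → 0 H
Totals → C:13, H:8, Br:1, Cl:1, O:2.
In Hill order: C13H8BrClO2.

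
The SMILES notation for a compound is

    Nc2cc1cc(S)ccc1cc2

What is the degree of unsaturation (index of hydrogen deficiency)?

Molecular formula: C10H9NS.
DoU = (2C + 2 + N − H − X) / 2, where X is the halogen count and O/S are ignored.
    = (2·10 + 2 + 1 − 9 − 0) / 2 = 14 / 2 = 7.

7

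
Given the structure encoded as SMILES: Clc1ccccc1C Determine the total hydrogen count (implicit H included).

Walk through each heavy atom and fill implicit hydrogens from standard valence (C 4, N 3, O 2, S 2, halogen 1); for lowercase aromatic atoms, an aromatic c carries 1 H when it has two neighbours and 0 H with three, and aromatic n carries 0 H:
  atom 1: Cl (halogen, monovalent) → 0 H
  atom 2: aromatic c, 3 neighbours → 0 H
  atom 3: aromatic c, 2 neighbours → 1 H
  atom 4: aromatic c, 2 neighbours → 1 H
  atom 5: aromatic c, 2 neighbours → 1 H
  atom 6: aromatic c, 2 neighbours → 1 H
  atom 7: aromatic c, 3 neighbours → 0 H
  atom 8: C, bond orders sum to 1 (valence 4) → 3 H
Total hydrogens: 7.

7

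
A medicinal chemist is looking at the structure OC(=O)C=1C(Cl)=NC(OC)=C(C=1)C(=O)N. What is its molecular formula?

C8H7ClN2O4

Walk through each heavy atom and fill implicit hydrogens from standard valence (C 4, N 3, O 2, S 2, halogen 1):
  atom 1: O, bond orders sum to 1 (valence 2) → 1 H
  atom 2: C, bond orders sum to 4 (valence 4) → 0 H
  atom 3: O, bond orders sum to 2 (valence 2) → 0 H
  atom 4: C, bond orders sum to 4 (valence 4) → 0 H
  atom 5: C, bond orders sum to 4 (valence 4) → 0 H
  atom 6: Cl (halogen, monovalent) → 0 H
  atom 7: N, bond orders sum to 3 (valence 3) → 0 H
  atom 8: C, bond orders sum to 4 (valence 4) → 0 H
  atom 9: O, bond orders sum to 2 (valence 2) → 0 H
  atom 10: C, bond orders sum to 1 (valence 4) → 3 H
  atom 11: C, bond orders sum to 4 (valence 4) → 0 H
  atom 12: C, bond orders sum to 3 (valence 4) → 1 H
  atom 13: C, bond orders sum to 4 (valence 4) → 0 H
  atom 14: O, bond orders sum to 2 (valence 2) → 0 H
  atom 15: N, bond orders sum to 1 (valence 3) → 2 H
Totals → C:8, H:7, Cl:1, N:2, O:4.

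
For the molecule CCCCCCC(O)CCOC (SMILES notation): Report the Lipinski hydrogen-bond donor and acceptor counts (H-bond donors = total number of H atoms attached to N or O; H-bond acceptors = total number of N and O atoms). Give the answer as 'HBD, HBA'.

1, 2

Donors: find every N or O and count the H atoms it carries.
  atom 8 (O): bond orders sum to 1 → 1 H
  atom 11 (O): bond orders sum to 2 → 0 H
Lipinski HBD = 1.
Acceptors: N atoms = 0, O atoms = 2 → HBA = 2.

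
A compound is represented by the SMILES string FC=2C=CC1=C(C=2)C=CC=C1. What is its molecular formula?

Walk through each heavy atom and fill implicit hydrogens from standard valence (C 4, N 3, O 2, S 2, halogen 1):
  atom 1: F (halogen, monovalent) → 0 H
  atom 2: C, bond orders sum to 4 (valence 4) → 0 H
  atom 3: C, bond orders sum to 3 (valence 4) → 1 H
  atom 4: C, bond orders sum to 3 (valence 4) → 1 H
  atom 5: C, bond orders sum to 4 (valence 4) → 0 H
  atom 6: C, bond orders sum to 4 (valence 4) → 0 H
  atom 7: C, bond orders sum to 3 (valence 4) → 1 H
  atom 8: C, bond orders sum to 3 (valence 4) → 1 H
  atom 9: C, bond orders sum to 3 (valence 4) → 1 H
  atom 10: C, bond orders sum to 3 (valence 4) → 1 H
  atom 11: C, bond orders sum to 3 (valence 4) → 1 H
Totals → C:10, H:7, F:1.
In Hill order: C10H7F.

C10H7F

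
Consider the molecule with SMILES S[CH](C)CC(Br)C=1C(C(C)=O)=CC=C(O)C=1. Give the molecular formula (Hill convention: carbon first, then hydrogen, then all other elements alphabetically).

C12H15BrO2S

Walk through each heavy atom and fill implicit hydrogens from standard valence (C 4, N 3, O 2, S 2, halogen 1):
  atom 1: S, bond orders sum to 1 (valence 2) → 1 H
  atom 2: C with explicit H count 1
  atom 3: C, bond orders sum to 1 (valence 4) → 3 H
  atom 4: C, bond orders sum to 2 (valence 4) → 2 H
  atom 5: C, bond orders sum to 3 (valence 4) → 1 H
  atom 6: Br (halogen, monovalent) → 0 H
  atom 7: C, bond orders sum to 4 (valence 4) → 0 H
  atom 8: C, bond orders sum to 4 (valence 4) → 0 H
  atom 9: C, bond orders sum to 4 (valence 4) → 0 H
  atom 10: C, bond orders sum to 1 (valence 4) → 3 H
  atom 11: O, bond orders sum to 2 (valence 2) → 0 H
  atom 12: C, bond orders sum to 3 (valence 4) → 1 H
  atom 13: C, bond orders sum to 3 (valence 4) → 1 H
  atom 14: C, bond orders sum to 4 (valence 4) → 0 H
  atom 15: O, bond orders sum to 1 (valence 2) → 1 H
  atom 16: C, bond orders sum to 3 (valence 4) → 1 H
Totals → C:12, H:15, Br:1, O:2, S:1.
In Hill order: C12H15BrO2S.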